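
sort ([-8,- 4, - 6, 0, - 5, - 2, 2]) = [-8, - 6,-5,-4 ,  -  2,0 , 2 ] 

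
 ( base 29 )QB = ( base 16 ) 2fd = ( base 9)1040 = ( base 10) 765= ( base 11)636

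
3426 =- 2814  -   - 6240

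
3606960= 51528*70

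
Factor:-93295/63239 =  - 5^1*11^(-1)*47^1*397^1*5749^( - 1 ) 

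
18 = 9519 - 9501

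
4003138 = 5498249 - 1495111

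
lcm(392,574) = 16072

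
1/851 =1/851 =0.00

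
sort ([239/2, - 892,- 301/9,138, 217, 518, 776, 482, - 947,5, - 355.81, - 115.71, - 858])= [  -  947,-892, - 858, -355.81, - 115.71, - 301/9,  5, 239/2, 138,217, 482,518, 776]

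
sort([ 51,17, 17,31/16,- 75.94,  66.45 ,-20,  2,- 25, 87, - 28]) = [ - 75.94, - 28, - 25,- 20, 31/16,2,17,  17 , 51,66.45,87]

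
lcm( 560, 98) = 3920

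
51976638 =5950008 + 46026630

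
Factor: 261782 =2^1*19^1*83^2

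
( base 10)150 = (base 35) 4a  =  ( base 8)226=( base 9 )176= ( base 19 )7H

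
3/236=3/236 = 0.01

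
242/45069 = 242/45069 = 0.01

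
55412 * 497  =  27539764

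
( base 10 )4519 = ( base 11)3439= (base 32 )4d7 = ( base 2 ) 1000110100111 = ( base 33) 44V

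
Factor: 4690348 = 2^2 *13^1*90199^1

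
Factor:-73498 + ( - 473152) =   -  546650 = - 2^1*5^2*13^1*29^2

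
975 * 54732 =53363700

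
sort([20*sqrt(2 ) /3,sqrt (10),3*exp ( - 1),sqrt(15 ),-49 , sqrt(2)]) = [ - 49, 3*exp( - 1), sqrt(2),sqrt(10),sqrt( 15),20*sqrt(2)/3]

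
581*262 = 152222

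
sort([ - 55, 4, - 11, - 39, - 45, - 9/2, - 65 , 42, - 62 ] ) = [ - 65, - 62, - 55,-45, - 39, - 11, - 9/2, 4,42]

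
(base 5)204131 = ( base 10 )6791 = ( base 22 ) E0F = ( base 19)IF8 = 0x1a87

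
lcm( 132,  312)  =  3432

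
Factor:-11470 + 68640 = 2^1*5^1*5717^1 = 57170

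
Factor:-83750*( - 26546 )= 2^2*5^4*13^1*67^1*1021^1 = 2223227500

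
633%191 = 60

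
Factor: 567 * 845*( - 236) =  - 2^2 * 3^4*5^1*7^1*13^2*59^1 =- 113071140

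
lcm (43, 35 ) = 1505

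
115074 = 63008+52066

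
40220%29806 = 10414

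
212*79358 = 16823896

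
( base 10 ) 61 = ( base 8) 75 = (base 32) 1T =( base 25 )2B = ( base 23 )2F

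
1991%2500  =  1991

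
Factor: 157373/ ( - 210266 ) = - 2^( - 1 )*7^ (-1 ) * 23^( - 1)*241^1 = - 241/322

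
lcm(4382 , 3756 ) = 26292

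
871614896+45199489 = 916814385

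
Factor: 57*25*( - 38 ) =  - 54150 =- 2^1*3^1*5^2*19^2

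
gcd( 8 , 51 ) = 1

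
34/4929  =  34/4929  =  0.01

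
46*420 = 19320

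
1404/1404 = 1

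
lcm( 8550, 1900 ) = 17100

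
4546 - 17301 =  - 12755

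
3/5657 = 3/5657 = 0.00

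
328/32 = 41/4 = 10.25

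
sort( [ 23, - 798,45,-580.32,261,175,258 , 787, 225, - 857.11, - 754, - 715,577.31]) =[ - 857.11, - 798, - 754, - 715, - 580.32,23,45, 175, 225,258,261, 577.31, 787 ] 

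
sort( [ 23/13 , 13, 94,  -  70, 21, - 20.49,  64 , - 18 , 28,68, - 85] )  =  [ - 85,-70, - 20.49, - 18 , 23/13,13, 21, 28,64, 68,94 ] 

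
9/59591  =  9/59591 = 0.00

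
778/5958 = 389/2979 = 0.13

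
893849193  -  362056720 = 531792473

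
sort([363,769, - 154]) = [ - 154,363,769] 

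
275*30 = 8250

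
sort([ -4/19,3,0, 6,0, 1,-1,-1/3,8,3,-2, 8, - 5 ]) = [-5, - 2,-1, - 1/3, - 4/19,  0,  0, 1,3,3 , 6, 8, 8 ]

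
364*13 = 4732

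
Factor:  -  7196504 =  - 2^3* 7^1 * 128509^1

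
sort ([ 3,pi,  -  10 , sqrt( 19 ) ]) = [ - 10, 3, pi,  sqrt( 19 ) ]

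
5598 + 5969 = 11567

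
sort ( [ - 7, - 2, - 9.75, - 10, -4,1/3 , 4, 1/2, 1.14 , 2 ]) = [ - 10, - 9.75,-7 , - 4, - 2,  1/3, 1/2, 1.14,2, 4 ]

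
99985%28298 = 15091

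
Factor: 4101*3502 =14361702 =2^1*3^1*17^1*103^1*1367^1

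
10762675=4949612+5813063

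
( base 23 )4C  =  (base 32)38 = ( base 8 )150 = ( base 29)3H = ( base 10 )104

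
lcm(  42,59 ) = 2478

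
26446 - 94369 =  - 67923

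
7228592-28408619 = - 21180027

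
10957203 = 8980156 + 1977047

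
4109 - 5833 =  - 1724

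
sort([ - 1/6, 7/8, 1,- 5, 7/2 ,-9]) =[ - 9,-5,  -  1/6, 7/8,1, 7/2] 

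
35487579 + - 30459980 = 5027599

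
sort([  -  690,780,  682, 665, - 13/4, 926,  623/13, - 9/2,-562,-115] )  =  [ - 690,-562,-115, - 9/2, - 13/4, 623/13,665,  682, 780, 926]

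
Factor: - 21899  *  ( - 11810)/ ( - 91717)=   -2^1*5^1*41^ ( - 1) * 61^1*359^1*1181^1*2237^( - 1)  =  -258627190/91717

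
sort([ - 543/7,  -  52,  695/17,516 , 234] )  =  [ - 543/7,-52, 695/17,234, 516]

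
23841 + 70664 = 94505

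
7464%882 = 408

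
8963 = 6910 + 2053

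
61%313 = 61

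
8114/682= 11 + 306/341 = 11.90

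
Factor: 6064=2^4*379^1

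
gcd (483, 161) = 161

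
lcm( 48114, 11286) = 914166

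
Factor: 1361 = 1361^1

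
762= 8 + 754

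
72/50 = 36/25 =1.44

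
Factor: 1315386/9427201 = 2^1*3^3*7^( - 1 ) * 24359^1*1346743^( - 1 ) 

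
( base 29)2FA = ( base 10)2127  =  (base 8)4117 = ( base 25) 3A2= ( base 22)48F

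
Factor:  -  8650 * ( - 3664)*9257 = 293387655200 = 2^5*5^2*173^1*229^1*9257^1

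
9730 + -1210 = 8520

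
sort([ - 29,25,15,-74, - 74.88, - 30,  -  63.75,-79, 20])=[-79,-74.88, - 74 ,-63.75, -30, - 29, 15,20, 25 ] 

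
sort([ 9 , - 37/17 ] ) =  [-37/17, 9 ] 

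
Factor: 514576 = 2^4*29^1*1109^1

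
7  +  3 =10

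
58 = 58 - 0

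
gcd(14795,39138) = 11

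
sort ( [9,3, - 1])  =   [ - 1, 3,9] 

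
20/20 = 1 = 1.00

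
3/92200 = 3/92200=0.00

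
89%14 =5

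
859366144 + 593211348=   1452577492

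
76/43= 1 + 33/43 = 1.77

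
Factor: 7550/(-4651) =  -2^1*5^2 * 151^1 * 4651^( - 1 )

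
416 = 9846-9430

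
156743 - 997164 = -840421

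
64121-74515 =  - 10394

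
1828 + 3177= 5005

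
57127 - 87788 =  - 30661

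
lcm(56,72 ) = 504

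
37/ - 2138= - 1+2101/2138= - 0.02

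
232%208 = 24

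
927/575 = 927/575= 1.61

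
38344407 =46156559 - 7812152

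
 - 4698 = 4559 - 9257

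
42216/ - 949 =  - 45 + 489/949 = - 44.48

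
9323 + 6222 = 15545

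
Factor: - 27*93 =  - 3^4*31^1 = -  2511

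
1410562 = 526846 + 883716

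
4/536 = 1/134 = 0.01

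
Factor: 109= 109^1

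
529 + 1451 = 1980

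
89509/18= 89509/18 =4972.72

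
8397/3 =2799 = 2799.00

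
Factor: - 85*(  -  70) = 2^1*5^2  *  7^1*17^1= 5950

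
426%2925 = 426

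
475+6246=6721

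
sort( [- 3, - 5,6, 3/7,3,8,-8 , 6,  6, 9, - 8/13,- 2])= [-8, - 5,  -  3,  -  2, - 8/13,3/7,3, 6,6, 6,8,9]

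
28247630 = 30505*926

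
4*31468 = 125872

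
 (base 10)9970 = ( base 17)2088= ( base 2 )10011011110010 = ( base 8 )23362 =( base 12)592a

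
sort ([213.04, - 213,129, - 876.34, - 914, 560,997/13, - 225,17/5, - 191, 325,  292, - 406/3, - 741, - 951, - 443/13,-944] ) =[ - 951, - 944, - 914,-876.34,- 741, - 225,  -  213, - 191, - 406/3, - 443/13,17/5, 997/13,129,  213.04,292,325,  560]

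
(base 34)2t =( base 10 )97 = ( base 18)57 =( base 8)141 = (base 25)3m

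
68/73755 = 68/73755 = 0.00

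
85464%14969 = 10619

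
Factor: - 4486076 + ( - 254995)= - 4741071 = - 3^1*1580357^1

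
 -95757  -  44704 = - 140461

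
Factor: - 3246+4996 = 2^1 * 5^3*7^1   =  1750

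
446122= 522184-76062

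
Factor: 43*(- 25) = - 1075 = -  5^2*43^1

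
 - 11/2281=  - 11/2281 = - 0.00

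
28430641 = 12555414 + 15875227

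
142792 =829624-686832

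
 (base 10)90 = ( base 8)132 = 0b1011010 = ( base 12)76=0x5A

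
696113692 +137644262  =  833757954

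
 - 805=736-1541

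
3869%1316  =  1237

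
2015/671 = 3+2/671 = 3.00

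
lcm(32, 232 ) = 928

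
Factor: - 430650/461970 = - 5^1*11^1*59^( - 1 ) = - 55/59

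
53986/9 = 5998 + 4/9= 5998.44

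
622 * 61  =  37942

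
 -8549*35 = - 299215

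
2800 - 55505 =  - 52705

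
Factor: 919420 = 2^2*5^1*45971^1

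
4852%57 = 7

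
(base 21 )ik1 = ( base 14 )3091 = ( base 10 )8359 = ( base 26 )c9d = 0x20A7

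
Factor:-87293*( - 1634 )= 142636762=2^1*19^1*43^1*87293^1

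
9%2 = 1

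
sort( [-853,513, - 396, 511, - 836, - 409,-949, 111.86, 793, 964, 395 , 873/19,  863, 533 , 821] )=[ - 949, - 853,  -  836, - 409,-396, 873/19, 111.86, 395, 511, 513, 533,  793 , 821, 863, 964 ]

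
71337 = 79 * 903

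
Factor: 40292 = 2^2 * 7^1*1439^1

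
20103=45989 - 25886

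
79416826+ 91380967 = 170797793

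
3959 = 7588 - 3629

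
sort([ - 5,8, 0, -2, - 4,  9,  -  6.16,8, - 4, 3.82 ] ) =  [ - 6.16,  -  5,-4,  -  4, -2,0, 3.82, 8,8,  9] 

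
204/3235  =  204/3235 = 0.06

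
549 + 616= 1165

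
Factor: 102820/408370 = 2^1 * 53^1*421^(- 1) = 106/421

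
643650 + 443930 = 1087580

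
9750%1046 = 336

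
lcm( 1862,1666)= 31654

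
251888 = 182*1384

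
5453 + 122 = 5575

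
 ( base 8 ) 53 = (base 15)2D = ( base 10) 43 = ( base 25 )1I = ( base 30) 1d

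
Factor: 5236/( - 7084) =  - 17/23 = - 17^1*23^( - 1) 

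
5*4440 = 22200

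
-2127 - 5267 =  - 7394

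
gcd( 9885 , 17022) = 3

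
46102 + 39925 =86027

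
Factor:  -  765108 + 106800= - 658308= - 2^2*3^1*7^1*17^1*461^1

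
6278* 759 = 4765002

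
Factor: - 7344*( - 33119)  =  243225936 = 2^4*3^3*17^1*33119^1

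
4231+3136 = 7367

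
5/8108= 5/8108  =  0.00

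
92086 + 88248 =180334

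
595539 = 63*9453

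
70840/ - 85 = - 834 + 10/17= - 833.41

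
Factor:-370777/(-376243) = 7^( - 1) * 11^1*37^1 * 59^(  -  1) =407/413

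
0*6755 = 0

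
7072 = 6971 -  - 101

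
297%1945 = 297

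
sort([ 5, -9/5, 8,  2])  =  [ - 9/5, 2, 5, 8 ]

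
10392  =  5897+4495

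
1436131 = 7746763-6310632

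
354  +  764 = 1118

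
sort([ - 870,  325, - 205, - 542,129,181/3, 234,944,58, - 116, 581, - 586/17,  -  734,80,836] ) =[-870, - 734,  -  542, - 205, - 116, - 586/17, 58, 181/3,80, 129,234, 325,581,836, 944] 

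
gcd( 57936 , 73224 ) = 24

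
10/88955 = 2/17791 = 0.00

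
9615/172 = 9615/172 =55.90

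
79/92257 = 79/92257 = 0.00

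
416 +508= 924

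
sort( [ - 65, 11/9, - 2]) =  [ - 65, - 2,11/9 ]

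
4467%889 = 22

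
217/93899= 7/3029=0.00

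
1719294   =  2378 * 723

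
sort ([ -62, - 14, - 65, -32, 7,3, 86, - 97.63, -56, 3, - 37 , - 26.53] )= [ - 97.63, - 65, - 62, - 56, - 37,-32, - 26.53, - 14, 3,  3, 7, 86 ]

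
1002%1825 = 1002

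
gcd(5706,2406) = 6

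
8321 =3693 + 4628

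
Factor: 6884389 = 6884389^1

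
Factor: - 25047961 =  - 25047961^1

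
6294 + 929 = 7223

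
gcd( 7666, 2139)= 1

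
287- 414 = -127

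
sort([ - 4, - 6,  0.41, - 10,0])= [ - 10, - 6, - 4, 0,0.41 ] 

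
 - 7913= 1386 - 9299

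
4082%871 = 598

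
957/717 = 319/239 = 1.33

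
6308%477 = 107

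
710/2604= 355/1302 = 0.27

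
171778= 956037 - 784259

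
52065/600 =3471/40 = 86.78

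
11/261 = 11/261 = 0.04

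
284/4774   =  142/2387 = 0.06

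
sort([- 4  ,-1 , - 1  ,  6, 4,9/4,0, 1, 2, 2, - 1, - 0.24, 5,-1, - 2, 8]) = [ - 4, - 2,  -  1, - 1, - 1, - 1,-0.24,  0,1, 2, 2, 9/4,  4, 5, 6, 8 ] 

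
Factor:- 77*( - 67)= 7^1*11^1*67^1 =5159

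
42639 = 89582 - 46943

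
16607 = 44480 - 27873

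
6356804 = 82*77522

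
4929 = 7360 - 2431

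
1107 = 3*369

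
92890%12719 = 3857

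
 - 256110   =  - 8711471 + 8455361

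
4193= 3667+526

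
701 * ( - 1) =-701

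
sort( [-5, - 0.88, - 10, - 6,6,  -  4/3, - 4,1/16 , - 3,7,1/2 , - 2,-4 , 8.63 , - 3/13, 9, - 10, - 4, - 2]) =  [ - 10, - 10, -6 , - 5 ,  -  4, - 4, - 4, - 3,-2,-2, - 4/3, - 0.88,-3/13, 1/16, 1/2,6,7, 8.63, 9] 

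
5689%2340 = 1009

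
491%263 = 228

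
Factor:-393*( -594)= 2^1 *3^4*11^1*131^1 = 233442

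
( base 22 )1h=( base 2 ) 100111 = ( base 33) 16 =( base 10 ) 39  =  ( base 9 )43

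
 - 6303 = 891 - 7194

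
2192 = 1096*2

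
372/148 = 93/37 = 2.51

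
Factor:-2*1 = -2^1 = -2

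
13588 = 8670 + 4918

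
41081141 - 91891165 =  - 50810024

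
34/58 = 17/29= 0.59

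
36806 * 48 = 1766688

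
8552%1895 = 972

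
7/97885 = 7/97885 = 0.00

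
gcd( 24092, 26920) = 4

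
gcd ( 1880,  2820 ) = 940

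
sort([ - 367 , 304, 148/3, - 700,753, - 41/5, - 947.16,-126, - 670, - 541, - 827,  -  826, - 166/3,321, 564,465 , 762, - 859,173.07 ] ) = [ - 947.16,- 859, - 827,  -  826, - 700, - 670, - 541, - 367, - 126, - 166/3, - 41/5, 148/3,173.07, 304,321 , 465,564,753, 762] 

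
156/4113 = 52/1371 = 0.04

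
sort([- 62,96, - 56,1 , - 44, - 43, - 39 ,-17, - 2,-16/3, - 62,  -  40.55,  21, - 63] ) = [ - 63,-62, - 62, - 56, - 44, - 43, - 40.55, - 39, - 17, - 16/3,-2,1, 21,  96]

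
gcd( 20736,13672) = 8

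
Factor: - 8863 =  - 8863^1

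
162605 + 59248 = 221853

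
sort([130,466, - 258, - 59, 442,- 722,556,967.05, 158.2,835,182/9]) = [ - 722, - 258,-59,182/9, 130,158.2, 442,466, 556,835,967.05]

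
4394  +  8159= 12553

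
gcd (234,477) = 9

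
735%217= 84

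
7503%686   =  643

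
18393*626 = 11514018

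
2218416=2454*904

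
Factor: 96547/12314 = 737/94 =2^( - 1)*11^1* 47^( - 1)*67^1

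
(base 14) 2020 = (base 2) 1010110001100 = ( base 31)5MT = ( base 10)5516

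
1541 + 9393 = 10934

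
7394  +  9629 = 17023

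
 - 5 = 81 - 86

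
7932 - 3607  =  4325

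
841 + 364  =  1205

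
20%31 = 20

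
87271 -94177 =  - 6906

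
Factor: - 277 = - 277^1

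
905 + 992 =1897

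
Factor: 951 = 3^1 * 317^1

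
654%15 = 9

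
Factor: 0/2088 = 0 = 0^1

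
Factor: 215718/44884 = 2^( - 1 )*3^1*7^ ( - 2)*  157^1 = 471/98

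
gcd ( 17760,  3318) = 6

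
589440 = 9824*60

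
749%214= 107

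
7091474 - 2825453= 4266021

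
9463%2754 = 1201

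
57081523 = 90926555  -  33845032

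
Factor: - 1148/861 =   -  2^2 * 3^( - 1 ) = - 4/3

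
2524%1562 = 962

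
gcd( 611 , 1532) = 1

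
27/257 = 27/257 = 0.11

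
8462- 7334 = 1128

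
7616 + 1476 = 9092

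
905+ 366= 1271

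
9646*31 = 299026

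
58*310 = 17980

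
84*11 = 924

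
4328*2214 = 9582192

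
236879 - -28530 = 265409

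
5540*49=271460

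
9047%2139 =491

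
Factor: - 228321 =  - 3^2*23^1*1103^1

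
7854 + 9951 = 17805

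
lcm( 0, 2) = 0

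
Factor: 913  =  11^1*83^1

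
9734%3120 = 374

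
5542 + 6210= 11752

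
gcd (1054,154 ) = 2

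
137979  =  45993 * 3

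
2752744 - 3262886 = -510142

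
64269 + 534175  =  598444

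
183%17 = 13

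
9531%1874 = 161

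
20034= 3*6678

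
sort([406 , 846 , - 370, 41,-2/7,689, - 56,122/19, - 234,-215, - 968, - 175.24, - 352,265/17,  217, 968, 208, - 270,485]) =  [ - 968,  -  370, - 352, - 270,  -  234, - 215, - 175.24, - 56, - 2/7, 122/19, 265/17,41, 208, 217,406,485, 689,846,968 ] 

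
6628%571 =347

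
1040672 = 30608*34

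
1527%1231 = 296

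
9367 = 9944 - 577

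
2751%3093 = 2751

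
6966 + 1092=8058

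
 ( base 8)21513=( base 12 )528b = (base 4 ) 2031023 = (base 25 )eba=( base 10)9035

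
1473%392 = 297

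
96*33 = 3168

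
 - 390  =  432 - 822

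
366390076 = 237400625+128989451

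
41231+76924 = 118155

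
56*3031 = 169736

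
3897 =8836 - 4939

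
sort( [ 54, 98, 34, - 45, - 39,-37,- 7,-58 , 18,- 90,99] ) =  [ - 90,  -  58, - 45, - 39, - 37, - 7, 18, 34, 54, 98,99] 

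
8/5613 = 8/5613 = 0.00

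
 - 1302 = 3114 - 4416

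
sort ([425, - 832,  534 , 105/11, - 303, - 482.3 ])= [ - 832, - 482.3, - 303,  105/11, 425, 534] 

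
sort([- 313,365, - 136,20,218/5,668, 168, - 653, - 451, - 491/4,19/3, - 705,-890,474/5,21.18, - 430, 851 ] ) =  [ - 890,  -  705, - 653,-451, - 430, - 313,-136, - 491/4,19/3,20, 21.18, 218/5,474/5, 168,365 , 668,851]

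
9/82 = 9/82 = 0.11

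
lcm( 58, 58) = 58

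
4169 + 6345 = 10514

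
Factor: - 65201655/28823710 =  - 13040331/5764742=-2^( - 1 ) * 3^1*149^1*29173^1*2882371^(- 1) 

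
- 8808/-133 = 66 + 30/133 = 66.23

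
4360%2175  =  10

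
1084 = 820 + 264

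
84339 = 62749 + 21590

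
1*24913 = 24913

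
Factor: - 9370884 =-2^2*3^1*269^1* 2903^1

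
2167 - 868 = 1299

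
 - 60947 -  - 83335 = 22388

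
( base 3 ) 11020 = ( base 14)82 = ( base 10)114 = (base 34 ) 3c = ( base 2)1110010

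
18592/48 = 387 + 1/3=387.33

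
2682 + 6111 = 8793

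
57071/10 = 5707 + 1/10 = 5707.10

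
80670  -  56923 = 23747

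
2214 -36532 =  - 34318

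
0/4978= 0 = 0.00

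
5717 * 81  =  463077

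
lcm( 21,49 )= 147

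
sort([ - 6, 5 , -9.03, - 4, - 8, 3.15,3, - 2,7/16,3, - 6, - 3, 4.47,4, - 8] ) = [-9.03,-8, - 8,-6, - 6, - 4, - 3, - 2, 7/16,3, 3,3.15, 4, 4.47, 5 ]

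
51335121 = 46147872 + 5187249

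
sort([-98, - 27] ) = [-98, - 27 ]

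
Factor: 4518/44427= 2^1*3^1 *59^ ( - 1)=6/59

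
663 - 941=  - 278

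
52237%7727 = 5875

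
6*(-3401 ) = -20406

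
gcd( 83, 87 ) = 1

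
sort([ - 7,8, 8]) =[ - 7,  8, 8 ] 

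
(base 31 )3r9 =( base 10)3729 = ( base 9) 5103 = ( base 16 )e91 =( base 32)3kh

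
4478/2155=4478/2155 = 2.08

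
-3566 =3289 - 6855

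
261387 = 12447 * 21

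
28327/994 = 28327/994 = 28.50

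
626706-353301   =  273405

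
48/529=48/529 = 0.09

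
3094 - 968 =2126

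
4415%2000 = 415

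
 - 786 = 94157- 94943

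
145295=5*29059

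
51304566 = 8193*6262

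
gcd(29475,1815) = 15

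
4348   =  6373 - 2025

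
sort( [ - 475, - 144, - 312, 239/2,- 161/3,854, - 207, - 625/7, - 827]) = [ - 827, - 475, - 312, - 207, - 144, -625/7, - 161/3, 239/2,854 ]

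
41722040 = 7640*5461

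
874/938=437/469 = 0.93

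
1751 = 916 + 835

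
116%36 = 8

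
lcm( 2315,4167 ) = 20835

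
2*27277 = 54554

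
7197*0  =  0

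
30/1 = 30 = 30.00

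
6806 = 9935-3129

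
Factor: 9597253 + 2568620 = 12165873=3^1*23^1* 176317^1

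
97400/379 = 256 + 376/379 = 256.99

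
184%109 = 75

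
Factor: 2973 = 3^1*991^1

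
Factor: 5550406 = 2^1 *23^1*120661^1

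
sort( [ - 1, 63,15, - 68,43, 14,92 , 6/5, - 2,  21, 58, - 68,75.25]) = [ - 68, - 68, - 2, - 1, 6/5  ,  14,15,21, 43, 58, 63, 75.25,92]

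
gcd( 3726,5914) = 2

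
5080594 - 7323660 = -2243066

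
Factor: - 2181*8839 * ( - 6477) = 124862692743 = 3^2 * 17^1*127^1*727^1*8839^1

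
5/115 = 1/23= 0.04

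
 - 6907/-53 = 130+17/53 = 130.32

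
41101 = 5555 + 35546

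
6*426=2556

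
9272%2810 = 842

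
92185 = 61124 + 31061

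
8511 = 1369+7142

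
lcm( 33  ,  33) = 33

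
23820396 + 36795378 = 60615774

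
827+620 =1447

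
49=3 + 46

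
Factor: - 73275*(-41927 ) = 3^1*5^2*977^1*41927^1 = 3072200925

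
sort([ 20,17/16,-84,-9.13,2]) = [ -84, - 9.13 , 17/16,2, 20 ] 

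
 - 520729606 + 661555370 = 140825764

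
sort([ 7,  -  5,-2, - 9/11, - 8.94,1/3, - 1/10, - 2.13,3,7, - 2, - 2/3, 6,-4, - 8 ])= [ - 8.94, - 8 , - 5, - 4, - 2.13,-2, - 2,  -  9/11 , -2/3, - 1/10,  1/3 , 3,6,7,  7] 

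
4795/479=10 + 5/479 = 10.01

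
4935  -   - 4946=9881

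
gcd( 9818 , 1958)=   2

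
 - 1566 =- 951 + -615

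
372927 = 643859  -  270932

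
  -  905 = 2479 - 3384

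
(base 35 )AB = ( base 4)11221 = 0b101101001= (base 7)1024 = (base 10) 361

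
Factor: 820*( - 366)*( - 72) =2^6*3^3*5^1*41^1*61^1 = 21608640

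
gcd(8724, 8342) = 2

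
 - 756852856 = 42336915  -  799189771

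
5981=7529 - 1548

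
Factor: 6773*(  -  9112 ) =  - 2^3*13^1 * 17^1*67^1*521^1 = - 61715576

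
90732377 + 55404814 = 146137191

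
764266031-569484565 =194781466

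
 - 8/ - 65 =8/65 = 0.12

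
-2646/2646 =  - 1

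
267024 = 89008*3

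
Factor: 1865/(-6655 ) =- 11^( - 3) * 373^1 =-  373/1331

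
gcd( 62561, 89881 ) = 1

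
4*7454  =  29816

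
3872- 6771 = - 2899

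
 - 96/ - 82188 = 8/6849  =  0.00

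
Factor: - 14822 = - 2^1*7411^1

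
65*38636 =2511340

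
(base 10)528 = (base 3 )201120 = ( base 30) HI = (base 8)1020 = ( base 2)1000010000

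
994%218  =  122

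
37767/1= 37767= 37767.00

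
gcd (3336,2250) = 6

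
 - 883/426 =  - 3 + 395/426 = -2.07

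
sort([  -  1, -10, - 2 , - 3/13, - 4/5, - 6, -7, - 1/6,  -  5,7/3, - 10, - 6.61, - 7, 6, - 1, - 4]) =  [ - 10, - 10, - 7,-7, - 6.61, - 6, - 5, - 4, - 2,-1, - 1 ,-4/5, - 3/13, - 1/6 , 7/3, 6]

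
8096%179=41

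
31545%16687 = 14858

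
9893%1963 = 78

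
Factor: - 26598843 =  - 3^2*2955427^1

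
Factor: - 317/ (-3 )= 3^( - 1)*317^1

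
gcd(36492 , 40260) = 12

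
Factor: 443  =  443^1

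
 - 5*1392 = - 6960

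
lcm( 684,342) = 684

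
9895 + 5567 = 15462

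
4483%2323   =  2160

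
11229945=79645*141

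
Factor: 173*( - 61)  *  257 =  - 61^1*173^1*257^1 = - 2712121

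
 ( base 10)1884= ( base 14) 988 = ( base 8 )3534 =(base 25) 309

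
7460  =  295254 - 287794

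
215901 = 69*3129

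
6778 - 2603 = 4175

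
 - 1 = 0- 1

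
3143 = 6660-3517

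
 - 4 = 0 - 4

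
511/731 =511/731  =  0.70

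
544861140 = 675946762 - 131085622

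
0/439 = 0 = 0.00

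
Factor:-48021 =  - 3^1*16007^1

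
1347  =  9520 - 8173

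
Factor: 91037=59^1*1543^1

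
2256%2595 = 2256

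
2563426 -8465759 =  - 5902333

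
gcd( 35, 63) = 7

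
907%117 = 88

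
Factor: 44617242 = 2^1 * 3^1*397^1*18731^1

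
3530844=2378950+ 1151894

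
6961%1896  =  1273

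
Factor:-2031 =-3^1 * 677^1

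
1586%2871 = 1586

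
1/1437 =1/1437 = 0.00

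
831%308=215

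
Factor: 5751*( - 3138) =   -  18046638 = - 2^1*3^5*71^1 *523^1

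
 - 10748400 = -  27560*390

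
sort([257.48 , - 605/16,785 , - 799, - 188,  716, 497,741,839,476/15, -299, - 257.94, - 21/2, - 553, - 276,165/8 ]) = [ - 799, - 553, - 299, - 276, - 257.94, - 188,  -  605/16, - 21/2,165/8,  476/15,257.48,497,716,741, 785,839]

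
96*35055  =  3365280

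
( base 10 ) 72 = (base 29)2e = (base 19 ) 3F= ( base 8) 110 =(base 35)22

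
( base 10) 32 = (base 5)112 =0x20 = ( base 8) 40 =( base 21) 1b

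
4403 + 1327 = 5730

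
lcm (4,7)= 28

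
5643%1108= 103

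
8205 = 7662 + 543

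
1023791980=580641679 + 443150301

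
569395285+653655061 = 1223050346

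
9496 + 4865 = 14361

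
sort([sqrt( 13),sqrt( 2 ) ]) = [sqrt( 2 ),sqrt( 13) ] 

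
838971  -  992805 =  - 153834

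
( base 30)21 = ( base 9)67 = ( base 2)111101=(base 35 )1Q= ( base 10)61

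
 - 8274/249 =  - 2758/83 = -33.23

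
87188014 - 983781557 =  - 896593543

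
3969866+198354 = 4168220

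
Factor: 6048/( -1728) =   -  2^(-1 ) * 7^1=- 7/2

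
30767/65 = 30767/65= 473.34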